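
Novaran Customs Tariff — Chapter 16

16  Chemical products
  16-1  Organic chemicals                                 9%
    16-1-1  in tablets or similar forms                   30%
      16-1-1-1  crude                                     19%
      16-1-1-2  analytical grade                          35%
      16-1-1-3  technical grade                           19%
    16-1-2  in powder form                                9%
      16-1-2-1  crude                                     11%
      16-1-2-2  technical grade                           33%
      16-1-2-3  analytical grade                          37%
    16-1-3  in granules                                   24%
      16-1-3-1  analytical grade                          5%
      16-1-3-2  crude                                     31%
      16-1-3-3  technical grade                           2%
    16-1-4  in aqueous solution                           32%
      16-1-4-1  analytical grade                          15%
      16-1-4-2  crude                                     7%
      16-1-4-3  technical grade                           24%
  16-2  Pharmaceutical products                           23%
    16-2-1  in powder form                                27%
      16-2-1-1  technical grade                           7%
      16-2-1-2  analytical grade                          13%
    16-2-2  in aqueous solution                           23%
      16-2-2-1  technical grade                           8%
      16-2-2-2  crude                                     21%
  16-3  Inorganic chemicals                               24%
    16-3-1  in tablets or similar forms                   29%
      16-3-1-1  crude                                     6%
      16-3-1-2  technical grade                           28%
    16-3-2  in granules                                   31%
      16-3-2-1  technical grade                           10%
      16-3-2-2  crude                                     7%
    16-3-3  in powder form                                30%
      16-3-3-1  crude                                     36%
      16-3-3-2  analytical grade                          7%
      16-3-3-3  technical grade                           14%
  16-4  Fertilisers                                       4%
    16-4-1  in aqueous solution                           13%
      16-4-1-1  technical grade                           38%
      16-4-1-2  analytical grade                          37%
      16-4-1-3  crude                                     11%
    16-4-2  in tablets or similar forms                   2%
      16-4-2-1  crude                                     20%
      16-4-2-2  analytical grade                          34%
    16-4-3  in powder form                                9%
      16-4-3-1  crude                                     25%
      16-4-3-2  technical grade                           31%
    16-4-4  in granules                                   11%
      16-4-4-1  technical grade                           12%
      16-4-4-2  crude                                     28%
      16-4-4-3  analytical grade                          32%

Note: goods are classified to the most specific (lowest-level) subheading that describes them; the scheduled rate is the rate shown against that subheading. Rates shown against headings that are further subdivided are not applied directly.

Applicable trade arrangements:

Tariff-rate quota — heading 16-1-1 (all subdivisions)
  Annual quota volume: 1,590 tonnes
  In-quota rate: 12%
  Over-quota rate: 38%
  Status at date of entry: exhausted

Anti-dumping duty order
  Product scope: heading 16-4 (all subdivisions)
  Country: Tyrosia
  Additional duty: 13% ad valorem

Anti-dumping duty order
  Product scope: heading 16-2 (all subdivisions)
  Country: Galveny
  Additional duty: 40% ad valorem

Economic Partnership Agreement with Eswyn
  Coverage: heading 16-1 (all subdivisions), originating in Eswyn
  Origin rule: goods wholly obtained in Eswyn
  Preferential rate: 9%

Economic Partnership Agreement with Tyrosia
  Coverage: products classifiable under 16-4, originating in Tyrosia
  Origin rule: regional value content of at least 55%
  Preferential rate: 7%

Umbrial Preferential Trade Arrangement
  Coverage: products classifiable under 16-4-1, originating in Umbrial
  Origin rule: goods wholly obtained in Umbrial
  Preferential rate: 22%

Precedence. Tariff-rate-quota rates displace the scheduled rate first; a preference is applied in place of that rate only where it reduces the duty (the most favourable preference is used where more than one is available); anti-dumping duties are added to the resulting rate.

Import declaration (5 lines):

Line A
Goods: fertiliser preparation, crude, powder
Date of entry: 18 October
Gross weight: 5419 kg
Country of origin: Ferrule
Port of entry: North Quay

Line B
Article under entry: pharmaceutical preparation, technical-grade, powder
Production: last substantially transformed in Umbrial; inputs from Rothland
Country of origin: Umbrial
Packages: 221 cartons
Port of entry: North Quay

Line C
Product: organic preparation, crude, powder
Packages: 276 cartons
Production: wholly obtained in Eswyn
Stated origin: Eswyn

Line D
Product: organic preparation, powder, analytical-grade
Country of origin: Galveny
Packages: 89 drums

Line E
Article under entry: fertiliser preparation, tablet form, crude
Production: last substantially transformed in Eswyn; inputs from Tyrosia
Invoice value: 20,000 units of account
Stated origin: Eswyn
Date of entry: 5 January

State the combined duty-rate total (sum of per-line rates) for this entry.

Line A: fertiliser → 16-4; powder → 16-4-3; crude → 16-4-3-1. Scheduled 25%. No special measure applies. → 25%.
Line B: pharmaceutical → 16-2; powder → 16-2-1; technical-grade → 16-2-1-1. Scheduled 7%. Umbrial agreement on 16-4-1: 16-2-1-1 not covered. → 7%.
Line C: organic → 16-1; powder → 16-1-2; crude → 16-1-2-1. Scheduled 11%. Eswyn agreement on 16-1: wholly obtained → 9% available; preferential 9%. → 9%.
Line D: organic → 16-1; powder → 16-1-2; analytical-grade → 16-1-2-3. Scheduled 37%. No special measure applies. → 37%.
Line E: fertiliser → 16-4; tablet form → 16-4-2; crude → 16-4-2-1. Scheduled 20%. Eswyn agreement on 16-1: 16-4-2-1 not covered. → 20%.
Sum: 25% + 7% + 9% + 37% + 20% = 98%.

98%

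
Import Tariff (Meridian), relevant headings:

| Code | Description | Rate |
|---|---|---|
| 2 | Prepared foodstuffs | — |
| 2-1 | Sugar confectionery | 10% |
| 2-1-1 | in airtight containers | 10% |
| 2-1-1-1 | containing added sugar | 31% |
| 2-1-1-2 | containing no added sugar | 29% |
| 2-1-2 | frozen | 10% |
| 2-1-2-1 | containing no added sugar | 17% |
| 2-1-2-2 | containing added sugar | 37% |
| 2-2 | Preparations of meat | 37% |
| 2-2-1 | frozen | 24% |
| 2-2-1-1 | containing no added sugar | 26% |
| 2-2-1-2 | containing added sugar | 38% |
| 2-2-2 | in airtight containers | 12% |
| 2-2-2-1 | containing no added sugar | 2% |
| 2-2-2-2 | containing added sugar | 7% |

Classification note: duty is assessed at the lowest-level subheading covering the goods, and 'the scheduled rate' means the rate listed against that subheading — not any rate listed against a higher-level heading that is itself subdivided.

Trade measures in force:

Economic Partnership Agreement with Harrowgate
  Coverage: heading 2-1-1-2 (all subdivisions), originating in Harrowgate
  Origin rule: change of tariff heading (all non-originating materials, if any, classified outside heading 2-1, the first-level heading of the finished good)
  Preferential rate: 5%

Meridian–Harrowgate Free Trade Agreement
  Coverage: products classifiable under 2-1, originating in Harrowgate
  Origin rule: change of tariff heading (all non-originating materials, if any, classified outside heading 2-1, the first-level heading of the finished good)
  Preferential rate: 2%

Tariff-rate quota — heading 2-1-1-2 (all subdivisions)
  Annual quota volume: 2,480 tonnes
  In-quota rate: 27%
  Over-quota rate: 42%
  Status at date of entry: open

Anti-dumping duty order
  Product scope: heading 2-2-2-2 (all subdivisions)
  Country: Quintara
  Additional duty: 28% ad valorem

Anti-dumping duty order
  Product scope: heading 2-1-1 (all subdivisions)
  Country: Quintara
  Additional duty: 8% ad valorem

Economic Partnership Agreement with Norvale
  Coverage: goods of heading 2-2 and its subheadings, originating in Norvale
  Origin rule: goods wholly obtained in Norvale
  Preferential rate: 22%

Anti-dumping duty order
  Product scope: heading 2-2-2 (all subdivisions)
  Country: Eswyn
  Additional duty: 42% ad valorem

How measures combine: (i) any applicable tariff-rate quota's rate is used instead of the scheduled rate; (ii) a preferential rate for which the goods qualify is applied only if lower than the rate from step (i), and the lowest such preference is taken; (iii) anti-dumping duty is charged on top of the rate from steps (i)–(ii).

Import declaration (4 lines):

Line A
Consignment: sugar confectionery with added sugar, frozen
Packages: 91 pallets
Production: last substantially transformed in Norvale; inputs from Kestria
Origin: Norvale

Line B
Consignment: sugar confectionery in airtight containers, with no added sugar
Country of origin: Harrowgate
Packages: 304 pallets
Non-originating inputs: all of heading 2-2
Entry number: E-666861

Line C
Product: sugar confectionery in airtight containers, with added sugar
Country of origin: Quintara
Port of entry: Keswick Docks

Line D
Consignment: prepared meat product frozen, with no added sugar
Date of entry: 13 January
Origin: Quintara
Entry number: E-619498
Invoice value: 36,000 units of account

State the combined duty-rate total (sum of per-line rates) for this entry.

104%

Line A: sugar confectionery → 2-1; frozen → 2-1-2; with added sugar → 2-1-2-2. Scheduled 37%. Norvale agreement on 2-2: 2-1-2-2 not covered. → 37%.
Line B: sugar confectionery → 2-1; in airtight containers → 2-1-1; with no added sugar → 2-1-1-2. Scheduled 29%. quota on 2-1-1-2 open → in-quota 27%; Harrowgate agreement on 2-1-1-2: CTH met → 5% available; Harrowgate agreement on 2-1: CTH met → 2% available; preferential 2%. → 2%.
Line C: sugar confectionery → 2-1; in airtight containers → 2-1-1; with added sugar → 2-1-1-1. Scheduled 31%. anti-dumping (Quintara, 2-1-1): +8%; total 31% + 8% = 39%. → 39%.
Line D: prepared meat product → 2-2; frozen → 2-2-1; with no added sugar → 2-2-1-1. Scheduled 26%. No special measure applies. → 26%.
Sum: 37% + 2% + 39% + 26% = 104%.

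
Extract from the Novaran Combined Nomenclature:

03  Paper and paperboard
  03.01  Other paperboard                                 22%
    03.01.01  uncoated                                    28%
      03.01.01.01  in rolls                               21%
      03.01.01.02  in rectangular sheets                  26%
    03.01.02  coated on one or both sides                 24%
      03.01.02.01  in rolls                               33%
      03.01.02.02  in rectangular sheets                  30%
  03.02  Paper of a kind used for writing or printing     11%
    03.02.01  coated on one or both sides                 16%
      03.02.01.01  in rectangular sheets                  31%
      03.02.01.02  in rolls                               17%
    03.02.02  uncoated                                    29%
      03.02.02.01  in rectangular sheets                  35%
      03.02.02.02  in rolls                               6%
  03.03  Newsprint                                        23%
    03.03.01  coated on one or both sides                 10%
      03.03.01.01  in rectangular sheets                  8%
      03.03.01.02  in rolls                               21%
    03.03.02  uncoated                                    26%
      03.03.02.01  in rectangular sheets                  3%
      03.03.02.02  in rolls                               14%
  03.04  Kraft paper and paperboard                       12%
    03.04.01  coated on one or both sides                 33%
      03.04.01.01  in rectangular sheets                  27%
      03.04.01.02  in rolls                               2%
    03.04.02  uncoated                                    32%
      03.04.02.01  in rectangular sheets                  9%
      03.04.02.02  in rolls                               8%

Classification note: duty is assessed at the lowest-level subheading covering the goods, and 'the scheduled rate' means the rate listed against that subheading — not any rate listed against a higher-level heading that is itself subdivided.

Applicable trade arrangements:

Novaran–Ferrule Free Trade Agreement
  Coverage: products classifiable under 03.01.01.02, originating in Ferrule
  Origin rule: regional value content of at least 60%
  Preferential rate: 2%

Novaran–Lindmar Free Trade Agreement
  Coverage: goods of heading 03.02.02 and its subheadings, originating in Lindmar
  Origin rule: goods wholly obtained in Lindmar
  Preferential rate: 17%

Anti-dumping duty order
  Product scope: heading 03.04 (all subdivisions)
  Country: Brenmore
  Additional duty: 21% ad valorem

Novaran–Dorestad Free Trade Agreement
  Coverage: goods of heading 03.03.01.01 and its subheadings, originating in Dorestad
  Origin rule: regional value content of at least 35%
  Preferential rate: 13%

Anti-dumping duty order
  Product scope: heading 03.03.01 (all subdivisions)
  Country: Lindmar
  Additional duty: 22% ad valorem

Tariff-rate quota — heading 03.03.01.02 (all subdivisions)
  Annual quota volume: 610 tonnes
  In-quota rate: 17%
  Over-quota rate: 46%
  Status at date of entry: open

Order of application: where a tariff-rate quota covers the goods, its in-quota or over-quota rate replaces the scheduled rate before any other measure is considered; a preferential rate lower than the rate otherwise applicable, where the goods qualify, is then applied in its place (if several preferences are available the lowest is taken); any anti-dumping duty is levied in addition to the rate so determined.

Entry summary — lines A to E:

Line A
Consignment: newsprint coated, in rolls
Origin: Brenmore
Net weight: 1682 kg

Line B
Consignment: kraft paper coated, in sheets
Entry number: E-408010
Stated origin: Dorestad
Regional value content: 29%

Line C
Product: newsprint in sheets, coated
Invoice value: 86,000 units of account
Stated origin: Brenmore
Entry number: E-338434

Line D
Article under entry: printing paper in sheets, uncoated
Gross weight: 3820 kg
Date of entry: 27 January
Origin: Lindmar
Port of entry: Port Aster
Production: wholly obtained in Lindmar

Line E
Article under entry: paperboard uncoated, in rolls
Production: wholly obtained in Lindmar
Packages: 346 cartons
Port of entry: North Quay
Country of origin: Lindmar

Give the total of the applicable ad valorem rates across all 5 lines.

90%

Line A: newsprint → 03.03; coated → 03.03.01; in rolls → 03.03.01.02. Scheduled 21%. quota on 03.03.01.02 open → in-quota 17%. → 17%.
Line B: kraft paper → 03.04; coated → 03.04.01; in sheets → 03.04.01.01. Scheduled 27%. Dorestad agreement on 03.03.01.01: 03.04.01.01 not covered. → 27%.
Line C: newsprint → 03.03; coated → 03.03.01; in sheets → 03.03.01.01. Scheduled 8%. No special measure applies. → 8%.
Line D: printing paper → 03.02; uncoated → 03.02.02; in sheets → 03.02.02.01. Scheduled 35%. Lindmar agreement on 03.02.02: wholly obtained → 17% available; preferential 17%. → 17%.
Line E: paperboard → 03.01; uncoated → 03.01.01; in rolls → 03.01.01.01. Scheduled 21%. Lindmar agreement on 03.02.02: 03.01.01.01 not covered. → 21%.
Sum: 17% + 27% + 8% + 17% + 21% = 90%.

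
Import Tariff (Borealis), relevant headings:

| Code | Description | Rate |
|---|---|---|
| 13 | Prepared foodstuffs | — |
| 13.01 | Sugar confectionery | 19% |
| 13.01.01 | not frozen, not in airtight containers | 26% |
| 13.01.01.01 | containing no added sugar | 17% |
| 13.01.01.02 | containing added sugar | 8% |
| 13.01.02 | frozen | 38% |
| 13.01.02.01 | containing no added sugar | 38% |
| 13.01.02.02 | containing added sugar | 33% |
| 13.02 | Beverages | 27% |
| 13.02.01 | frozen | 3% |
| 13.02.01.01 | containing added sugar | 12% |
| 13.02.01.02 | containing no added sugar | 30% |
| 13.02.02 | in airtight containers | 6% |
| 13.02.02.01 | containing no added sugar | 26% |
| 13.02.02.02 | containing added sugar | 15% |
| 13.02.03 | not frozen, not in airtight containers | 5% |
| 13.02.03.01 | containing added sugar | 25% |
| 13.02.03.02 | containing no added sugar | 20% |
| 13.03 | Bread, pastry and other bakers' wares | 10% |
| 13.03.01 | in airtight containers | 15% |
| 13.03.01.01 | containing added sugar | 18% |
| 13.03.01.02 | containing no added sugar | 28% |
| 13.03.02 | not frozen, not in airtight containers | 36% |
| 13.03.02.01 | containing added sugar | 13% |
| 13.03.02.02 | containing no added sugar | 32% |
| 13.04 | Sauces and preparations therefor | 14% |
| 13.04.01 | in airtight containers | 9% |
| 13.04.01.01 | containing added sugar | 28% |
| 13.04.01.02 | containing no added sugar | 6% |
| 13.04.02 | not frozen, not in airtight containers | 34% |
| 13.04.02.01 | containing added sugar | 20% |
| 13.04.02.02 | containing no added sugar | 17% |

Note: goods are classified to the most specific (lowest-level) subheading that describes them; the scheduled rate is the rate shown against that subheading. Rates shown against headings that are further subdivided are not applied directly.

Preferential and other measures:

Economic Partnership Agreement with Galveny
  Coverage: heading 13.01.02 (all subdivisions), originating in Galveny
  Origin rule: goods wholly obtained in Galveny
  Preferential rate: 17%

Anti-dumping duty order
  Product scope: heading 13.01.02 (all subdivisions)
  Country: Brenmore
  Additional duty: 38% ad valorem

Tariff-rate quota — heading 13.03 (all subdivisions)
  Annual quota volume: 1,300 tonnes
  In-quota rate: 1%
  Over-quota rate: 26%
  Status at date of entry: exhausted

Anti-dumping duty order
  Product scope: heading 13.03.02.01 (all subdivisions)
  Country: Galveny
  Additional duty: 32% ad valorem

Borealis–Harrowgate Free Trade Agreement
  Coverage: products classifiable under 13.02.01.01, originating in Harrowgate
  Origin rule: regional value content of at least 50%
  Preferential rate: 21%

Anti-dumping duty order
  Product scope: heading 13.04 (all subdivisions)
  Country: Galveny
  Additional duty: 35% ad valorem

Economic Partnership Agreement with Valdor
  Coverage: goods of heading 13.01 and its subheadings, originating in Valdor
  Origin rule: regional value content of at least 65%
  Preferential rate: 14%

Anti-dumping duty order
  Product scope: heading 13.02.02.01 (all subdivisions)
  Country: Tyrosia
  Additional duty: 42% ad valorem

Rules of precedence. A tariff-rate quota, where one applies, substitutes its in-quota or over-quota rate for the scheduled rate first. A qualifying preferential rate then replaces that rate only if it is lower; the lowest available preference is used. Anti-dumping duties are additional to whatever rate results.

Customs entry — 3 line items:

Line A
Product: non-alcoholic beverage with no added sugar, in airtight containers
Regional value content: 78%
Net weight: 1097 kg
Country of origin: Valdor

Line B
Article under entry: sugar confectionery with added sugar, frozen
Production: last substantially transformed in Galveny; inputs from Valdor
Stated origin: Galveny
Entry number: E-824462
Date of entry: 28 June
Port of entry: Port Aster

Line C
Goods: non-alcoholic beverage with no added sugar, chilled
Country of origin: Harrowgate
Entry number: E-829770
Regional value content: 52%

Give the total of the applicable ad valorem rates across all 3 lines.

79%

Line A: non-alcoholic beverage → 13.02; in airtight containers → 13.02.02; with no added sugar → 13.02.02.01. Scheduled 26%. Valdor agreement on 13.01: 13.02.02.01 not covered. → 26%.
Line B: sugar confectionery → 13.01; frozen → 13.01.02; with added sugar → 13.01.02.02. Scheduled 33%. Galveny agreement on 13.01.02: not wholly obtained. → 33%.
Line C: non-alcoholic beverage → 13.02; chilled → 13.02.03; with no added sugar → 13.02.03.02. Scheduled 20%. Harrowgate agreement on 13.02.01.01: 13.02.03.02 not covered. → 20%.
Sum: 26% + 33% + 20% = 79%.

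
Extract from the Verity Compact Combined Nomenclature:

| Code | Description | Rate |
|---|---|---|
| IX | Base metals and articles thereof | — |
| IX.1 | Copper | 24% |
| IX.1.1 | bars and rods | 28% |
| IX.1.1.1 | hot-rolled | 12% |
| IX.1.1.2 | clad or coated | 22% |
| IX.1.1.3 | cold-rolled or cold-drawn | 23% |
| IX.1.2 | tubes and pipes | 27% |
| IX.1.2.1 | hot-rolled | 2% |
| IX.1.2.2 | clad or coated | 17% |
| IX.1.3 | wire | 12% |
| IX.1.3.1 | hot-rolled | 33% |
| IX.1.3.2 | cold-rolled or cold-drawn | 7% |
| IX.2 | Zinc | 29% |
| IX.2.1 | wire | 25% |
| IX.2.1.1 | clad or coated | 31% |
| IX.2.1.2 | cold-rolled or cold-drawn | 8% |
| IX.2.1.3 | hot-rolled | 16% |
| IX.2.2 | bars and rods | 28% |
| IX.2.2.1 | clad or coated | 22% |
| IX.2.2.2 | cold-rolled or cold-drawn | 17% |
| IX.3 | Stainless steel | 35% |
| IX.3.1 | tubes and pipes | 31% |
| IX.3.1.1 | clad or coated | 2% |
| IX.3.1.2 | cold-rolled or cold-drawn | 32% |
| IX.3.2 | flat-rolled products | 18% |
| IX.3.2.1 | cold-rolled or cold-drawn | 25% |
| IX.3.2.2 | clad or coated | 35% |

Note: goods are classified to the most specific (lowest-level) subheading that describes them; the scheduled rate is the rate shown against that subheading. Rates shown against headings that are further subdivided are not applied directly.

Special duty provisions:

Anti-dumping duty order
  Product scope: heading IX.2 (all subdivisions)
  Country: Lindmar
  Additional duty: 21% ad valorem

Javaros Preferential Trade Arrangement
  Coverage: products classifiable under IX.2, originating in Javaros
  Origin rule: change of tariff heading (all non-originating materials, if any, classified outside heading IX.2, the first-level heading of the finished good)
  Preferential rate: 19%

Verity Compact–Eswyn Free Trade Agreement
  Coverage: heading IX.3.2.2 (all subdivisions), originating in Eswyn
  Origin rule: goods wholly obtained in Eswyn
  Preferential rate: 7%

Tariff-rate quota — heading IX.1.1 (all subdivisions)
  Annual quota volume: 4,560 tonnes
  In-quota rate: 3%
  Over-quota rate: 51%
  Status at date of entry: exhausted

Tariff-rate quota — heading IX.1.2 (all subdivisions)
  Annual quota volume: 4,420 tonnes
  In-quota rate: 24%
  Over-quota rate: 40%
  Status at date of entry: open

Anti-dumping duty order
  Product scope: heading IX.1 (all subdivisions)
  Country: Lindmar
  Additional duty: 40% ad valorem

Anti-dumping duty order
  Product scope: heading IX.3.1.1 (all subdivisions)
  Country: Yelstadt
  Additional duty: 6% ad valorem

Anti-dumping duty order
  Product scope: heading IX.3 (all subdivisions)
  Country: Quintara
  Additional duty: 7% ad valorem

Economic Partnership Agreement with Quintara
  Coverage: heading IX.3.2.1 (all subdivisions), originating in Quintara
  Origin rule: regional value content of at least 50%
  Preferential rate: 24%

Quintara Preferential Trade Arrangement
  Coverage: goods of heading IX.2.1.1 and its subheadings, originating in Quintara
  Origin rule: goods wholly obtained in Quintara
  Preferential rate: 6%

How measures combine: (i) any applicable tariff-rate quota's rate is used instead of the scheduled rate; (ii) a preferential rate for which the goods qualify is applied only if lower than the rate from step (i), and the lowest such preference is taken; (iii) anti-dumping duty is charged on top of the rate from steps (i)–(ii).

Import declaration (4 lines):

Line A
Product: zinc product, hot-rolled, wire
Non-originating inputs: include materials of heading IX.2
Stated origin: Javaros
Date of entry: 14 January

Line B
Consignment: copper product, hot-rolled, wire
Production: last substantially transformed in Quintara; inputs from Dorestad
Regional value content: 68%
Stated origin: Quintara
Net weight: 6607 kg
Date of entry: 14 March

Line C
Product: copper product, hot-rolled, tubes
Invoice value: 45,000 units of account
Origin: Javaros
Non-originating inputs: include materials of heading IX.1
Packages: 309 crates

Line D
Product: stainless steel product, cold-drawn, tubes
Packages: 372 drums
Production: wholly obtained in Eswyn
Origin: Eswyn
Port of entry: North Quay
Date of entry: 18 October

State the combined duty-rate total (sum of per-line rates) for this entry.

Line A: zinc → IX.2; wire → IX.2.1; hot-rolled → IX.2.1.3. Scheduled 16%. Javaros agreement on IX.2: CTH not met. → 16%.
Line B: copper → IX.1; wire → IX.1.3; hot-rolled → IX.1.3.1. Scheduled 33%. Quintara agreement on IX.3.2.1: IX.1.3.1 not covered; Quintara agreement on IX.2.1.1: IX.1.3.1 not covered. → 33%.
Line C: copper → IX.1; tubes → IX.1.2; hot-rolled → IX.1.2.1. Scheduled 2%. quota on IX.1.2 open → in-quota 24%; Javaros agreement on IX.2: IX.1.2.1 not covered. → 24%.
Line D: stainless steel → IX.3; tubes → IX.3.1; cold-drawn → IX.3.1.2. Scheduled 32%. Eswyn agreement on IX.3.2.2: IX.3.1.2 not covered. → 32%.
Sum: 16% + 33% + 24% + 32% = 105%.

105%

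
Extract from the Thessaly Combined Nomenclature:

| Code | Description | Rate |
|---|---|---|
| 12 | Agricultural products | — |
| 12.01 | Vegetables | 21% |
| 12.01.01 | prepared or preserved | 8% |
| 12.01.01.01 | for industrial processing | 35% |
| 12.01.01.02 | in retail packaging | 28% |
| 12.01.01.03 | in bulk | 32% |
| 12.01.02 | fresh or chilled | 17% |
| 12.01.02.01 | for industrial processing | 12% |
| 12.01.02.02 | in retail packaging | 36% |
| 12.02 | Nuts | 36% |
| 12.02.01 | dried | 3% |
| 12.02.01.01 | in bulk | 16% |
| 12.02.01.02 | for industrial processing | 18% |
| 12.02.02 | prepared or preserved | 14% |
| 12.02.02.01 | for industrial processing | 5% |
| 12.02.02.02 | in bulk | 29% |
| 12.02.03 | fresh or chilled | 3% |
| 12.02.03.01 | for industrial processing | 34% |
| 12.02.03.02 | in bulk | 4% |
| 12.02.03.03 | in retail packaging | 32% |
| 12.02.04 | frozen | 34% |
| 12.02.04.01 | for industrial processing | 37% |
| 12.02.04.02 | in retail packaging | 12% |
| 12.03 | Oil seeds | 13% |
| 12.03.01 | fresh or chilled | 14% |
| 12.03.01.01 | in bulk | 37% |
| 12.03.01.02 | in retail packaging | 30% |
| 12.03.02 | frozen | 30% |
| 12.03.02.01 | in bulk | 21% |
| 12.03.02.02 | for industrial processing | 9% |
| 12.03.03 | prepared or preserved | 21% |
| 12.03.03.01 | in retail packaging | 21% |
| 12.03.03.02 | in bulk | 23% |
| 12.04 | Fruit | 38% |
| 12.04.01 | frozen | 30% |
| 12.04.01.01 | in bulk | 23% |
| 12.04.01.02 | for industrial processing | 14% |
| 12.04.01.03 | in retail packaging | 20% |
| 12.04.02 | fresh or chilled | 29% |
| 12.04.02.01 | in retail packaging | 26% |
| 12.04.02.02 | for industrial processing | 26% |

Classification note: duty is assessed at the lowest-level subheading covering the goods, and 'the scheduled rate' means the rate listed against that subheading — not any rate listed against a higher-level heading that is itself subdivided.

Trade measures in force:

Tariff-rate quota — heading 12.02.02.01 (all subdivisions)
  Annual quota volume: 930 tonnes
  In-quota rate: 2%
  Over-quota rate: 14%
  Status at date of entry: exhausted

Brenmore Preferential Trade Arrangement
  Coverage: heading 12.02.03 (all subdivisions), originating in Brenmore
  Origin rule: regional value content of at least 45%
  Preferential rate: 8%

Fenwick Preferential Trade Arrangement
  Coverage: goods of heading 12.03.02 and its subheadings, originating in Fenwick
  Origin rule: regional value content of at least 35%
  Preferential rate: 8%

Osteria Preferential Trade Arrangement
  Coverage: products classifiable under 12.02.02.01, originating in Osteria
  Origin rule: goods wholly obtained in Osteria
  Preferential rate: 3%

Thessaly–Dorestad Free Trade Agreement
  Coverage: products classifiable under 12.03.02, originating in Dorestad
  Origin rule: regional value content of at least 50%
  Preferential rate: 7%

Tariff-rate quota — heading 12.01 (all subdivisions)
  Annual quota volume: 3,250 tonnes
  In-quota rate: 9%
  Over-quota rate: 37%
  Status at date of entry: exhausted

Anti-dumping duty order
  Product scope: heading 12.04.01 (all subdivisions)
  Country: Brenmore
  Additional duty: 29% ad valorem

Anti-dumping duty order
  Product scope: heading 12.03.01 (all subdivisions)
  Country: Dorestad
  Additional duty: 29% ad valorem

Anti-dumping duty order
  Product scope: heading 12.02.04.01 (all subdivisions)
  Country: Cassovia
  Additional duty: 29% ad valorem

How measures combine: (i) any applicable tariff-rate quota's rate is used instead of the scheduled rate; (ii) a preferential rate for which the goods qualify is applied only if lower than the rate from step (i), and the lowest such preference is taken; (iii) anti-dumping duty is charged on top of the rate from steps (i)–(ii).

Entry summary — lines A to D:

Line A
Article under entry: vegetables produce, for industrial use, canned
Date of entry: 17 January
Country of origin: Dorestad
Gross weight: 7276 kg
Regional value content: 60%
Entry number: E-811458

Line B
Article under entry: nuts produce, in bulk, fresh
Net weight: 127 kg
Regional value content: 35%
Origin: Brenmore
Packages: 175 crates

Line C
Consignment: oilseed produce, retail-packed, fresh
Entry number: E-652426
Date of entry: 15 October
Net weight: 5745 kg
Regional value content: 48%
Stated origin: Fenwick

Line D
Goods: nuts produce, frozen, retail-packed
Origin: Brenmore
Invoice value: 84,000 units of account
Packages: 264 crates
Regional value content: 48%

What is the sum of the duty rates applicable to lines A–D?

Line A: vegetables → 12.01; canned → 12.01.01; for industrial use → 12.01.01.01. Scheduled 35%. quota on 12.01 exhausted → over-quota 37%; Dorestad agreement on 12.03.02: 12.01.01.01 not covered. → 37%.
Line B: nuts → 12.02; fresh → 12.02.03; in bulk → 12.02.03.02. Scheduled 4%. Brenmore agreement on 12.02.03: RVC < 45%. → 4%.
Line C: oilseed → 12.03; fresh → 12.03.01; retail-packed → 12.03.01.02. Scheduled 30%. Fenwick agreement on 12.03.02: 12.03.01.02 not covered. → 30%.
Line D: nuts → 12.02; frozen → 12.02.04; retail-packed → 12.02.04.02. Scheduled 12%. Brenmore agreement on 12.02.03: 12.02.04.02 not covered. → 12%.
Sum: 37% + 4% + 30% + 12% = 83%.

83%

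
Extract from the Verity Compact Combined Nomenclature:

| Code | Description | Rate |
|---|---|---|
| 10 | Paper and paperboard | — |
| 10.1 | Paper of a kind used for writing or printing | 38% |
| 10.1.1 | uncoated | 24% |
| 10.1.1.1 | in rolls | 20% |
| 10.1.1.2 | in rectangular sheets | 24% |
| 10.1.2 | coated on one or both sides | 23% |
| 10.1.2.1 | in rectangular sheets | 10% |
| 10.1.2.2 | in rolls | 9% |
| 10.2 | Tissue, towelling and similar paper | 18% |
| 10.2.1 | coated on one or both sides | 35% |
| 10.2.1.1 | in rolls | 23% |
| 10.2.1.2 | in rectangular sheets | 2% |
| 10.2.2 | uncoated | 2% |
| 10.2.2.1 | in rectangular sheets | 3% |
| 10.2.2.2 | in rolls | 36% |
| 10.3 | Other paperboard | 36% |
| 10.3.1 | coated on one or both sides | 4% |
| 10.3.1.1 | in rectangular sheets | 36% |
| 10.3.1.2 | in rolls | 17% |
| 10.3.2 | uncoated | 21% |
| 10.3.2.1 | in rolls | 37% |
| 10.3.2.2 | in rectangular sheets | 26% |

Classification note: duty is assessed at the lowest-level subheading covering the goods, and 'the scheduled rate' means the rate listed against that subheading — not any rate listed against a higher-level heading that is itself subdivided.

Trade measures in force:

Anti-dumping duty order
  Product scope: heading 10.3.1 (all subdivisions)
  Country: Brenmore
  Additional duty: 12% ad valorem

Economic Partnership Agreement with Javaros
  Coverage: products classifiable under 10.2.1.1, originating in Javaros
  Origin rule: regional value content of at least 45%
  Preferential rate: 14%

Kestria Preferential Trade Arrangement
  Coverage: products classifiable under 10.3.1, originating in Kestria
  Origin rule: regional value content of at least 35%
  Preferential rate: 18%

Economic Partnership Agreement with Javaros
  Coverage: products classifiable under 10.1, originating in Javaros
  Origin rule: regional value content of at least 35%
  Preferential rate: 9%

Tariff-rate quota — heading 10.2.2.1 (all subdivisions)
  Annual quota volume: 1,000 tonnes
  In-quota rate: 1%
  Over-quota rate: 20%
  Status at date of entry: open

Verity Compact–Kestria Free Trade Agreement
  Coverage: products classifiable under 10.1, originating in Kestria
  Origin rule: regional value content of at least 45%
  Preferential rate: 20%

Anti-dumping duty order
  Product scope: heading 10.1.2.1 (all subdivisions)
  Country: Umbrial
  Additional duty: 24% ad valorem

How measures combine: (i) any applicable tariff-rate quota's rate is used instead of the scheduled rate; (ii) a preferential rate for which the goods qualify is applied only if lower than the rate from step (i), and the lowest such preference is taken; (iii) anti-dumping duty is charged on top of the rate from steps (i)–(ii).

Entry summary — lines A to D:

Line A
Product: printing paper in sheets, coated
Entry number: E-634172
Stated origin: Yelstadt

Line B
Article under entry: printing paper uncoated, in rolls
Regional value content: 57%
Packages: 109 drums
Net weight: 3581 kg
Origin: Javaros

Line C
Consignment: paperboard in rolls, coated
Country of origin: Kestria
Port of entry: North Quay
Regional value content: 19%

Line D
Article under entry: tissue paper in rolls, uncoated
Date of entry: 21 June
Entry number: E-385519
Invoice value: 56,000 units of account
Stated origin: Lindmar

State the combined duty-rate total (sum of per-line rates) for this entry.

72%

Line A: printing paper → 10.1; coated → 10.1.2; in sheets → 10.1.2.1. Scheduled 10%. No special measure applies. → 10%.
Line B: printing paper → 10.1; uncoated → 10.1.1; in rolls → 10.1.1.1. Scheduled 20%. Javaros agreement on 10.2.1.1: 10.1.1.1 not covered; Javaros agreement on 10.1: RVC ≥ 35% → 9% available; preferential 9%. → 9%.
Line C: paperboard → 10.3; coated → 10.3.1; in rolls → 10.3.1.2. Scheduled 17%. Kestria agreement on 10.3.1: RVC < 35%; Kestria agreement on 10.1: 10.3.1.2 not covered. → 17%.
Line D: tissue paper → 10.2; uncoated → 10.2.2; in rolls → 10.2.2.2. Scheduled 36%. No special measure applies. → 36%.
Sum: 10% + 9% + 17% + 36% = 72%.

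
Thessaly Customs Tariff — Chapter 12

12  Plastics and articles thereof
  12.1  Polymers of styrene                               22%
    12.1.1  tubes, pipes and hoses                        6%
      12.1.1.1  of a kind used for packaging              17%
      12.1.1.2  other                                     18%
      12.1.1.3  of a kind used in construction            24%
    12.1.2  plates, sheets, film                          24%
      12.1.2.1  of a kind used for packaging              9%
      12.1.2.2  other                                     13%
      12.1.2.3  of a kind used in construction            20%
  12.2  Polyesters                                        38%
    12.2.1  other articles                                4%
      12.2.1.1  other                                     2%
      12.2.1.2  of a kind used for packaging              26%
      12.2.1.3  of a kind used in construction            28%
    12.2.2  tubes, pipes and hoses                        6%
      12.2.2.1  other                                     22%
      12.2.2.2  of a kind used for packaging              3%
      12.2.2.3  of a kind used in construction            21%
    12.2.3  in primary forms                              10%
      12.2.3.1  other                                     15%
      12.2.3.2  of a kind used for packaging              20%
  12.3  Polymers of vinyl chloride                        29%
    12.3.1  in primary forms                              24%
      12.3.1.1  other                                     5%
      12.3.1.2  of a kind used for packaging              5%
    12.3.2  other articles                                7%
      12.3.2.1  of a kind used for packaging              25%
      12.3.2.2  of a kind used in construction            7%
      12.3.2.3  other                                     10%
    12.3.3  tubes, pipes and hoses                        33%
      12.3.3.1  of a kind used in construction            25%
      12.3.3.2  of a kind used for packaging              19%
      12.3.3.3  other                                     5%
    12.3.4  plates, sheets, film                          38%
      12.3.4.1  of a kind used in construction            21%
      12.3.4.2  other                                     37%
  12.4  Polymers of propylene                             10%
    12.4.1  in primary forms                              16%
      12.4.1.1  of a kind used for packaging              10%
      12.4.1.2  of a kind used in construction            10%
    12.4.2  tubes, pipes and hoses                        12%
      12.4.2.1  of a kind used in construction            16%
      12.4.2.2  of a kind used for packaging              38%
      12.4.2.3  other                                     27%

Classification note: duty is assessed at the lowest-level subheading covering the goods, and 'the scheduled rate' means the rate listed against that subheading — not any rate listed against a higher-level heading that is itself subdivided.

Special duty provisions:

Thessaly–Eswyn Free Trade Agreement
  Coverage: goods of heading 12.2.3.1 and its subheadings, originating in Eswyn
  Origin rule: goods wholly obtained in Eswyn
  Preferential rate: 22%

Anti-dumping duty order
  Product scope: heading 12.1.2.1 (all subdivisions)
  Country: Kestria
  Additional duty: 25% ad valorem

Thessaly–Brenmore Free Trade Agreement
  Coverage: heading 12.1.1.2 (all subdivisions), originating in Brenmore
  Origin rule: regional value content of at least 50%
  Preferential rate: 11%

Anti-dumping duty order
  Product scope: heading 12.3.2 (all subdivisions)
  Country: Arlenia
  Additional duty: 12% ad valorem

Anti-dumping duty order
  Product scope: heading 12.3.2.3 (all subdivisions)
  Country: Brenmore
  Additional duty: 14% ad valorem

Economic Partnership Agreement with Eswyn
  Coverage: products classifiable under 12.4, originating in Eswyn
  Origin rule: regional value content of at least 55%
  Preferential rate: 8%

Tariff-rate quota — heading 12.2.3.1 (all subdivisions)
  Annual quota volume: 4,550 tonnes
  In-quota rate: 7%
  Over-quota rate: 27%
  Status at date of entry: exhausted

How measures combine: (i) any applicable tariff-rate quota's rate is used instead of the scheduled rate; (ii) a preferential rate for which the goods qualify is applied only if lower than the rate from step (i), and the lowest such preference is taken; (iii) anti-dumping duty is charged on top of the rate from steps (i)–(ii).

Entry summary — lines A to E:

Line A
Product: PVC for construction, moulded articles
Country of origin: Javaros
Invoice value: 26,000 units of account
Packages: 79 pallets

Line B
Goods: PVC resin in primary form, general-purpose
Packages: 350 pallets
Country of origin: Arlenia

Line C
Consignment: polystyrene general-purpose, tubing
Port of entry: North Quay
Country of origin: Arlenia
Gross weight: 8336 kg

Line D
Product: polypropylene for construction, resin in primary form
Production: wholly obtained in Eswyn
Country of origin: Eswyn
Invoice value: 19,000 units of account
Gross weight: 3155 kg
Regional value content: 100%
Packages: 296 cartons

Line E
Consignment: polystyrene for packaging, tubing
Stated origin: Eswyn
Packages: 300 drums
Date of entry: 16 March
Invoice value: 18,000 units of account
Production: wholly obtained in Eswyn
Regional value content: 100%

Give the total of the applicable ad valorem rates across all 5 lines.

Line A: PVC → 12.3; moulded articles → 12.3.2; for construction → 12.3.2.2. Scheduled 7%. No special measure applies. → 7%.
Line B: PVC → 12.3; resin in primary form → 12.3.1; general-purpose → 12.3.1.1. Scheduled 5%. No special measure applies. → 5%.
Line C: polystyrene → 12.1; tubing → 12.1.1; general-purpose → 12.1.1.2. Scheduled 18%. No special measure applies. → 18%.
Line D: polypropylene → 12.4; resin in primary form → 12.4.1; for construction → 12.4.1.2. Scheduled 10%. Eswyn agreement on 12.2.3.1: 12.4.1.2 not covered; Eswyn agreement on 12.4: RVC ≥ 55% → 8% available; preferential 8%. → 8%.
Line E: polystyrene → 12.1; tubing → 12.1.1; for packaging → 12.1.1.1. Scheduled 17%. Eswyn agreement on 12.2.3.1: 12.1.1.1 not covered; Eswyn agreement on 12.4: 12.1.1.1 not covered. → 17%.
Sum: 7% + 5% + 18% + 8% + 17% = 55%.

55%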